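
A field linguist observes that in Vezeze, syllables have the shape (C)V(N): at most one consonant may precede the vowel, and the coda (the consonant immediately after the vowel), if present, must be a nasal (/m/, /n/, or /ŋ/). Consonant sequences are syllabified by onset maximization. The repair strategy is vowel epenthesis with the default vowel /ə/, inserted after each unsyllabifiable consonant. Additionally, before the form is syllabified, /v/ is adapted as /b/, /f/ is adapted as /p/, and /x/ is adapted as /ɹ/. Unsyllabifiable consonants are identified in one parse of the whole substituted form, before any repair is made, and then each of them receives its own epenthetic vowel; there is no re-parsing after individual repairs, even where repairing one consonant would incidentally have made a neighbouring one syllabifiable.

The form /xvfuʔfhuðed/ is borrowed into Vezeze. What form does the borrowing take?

Substitution: /x/ → /ɹ/, /v/ → /b/, /f/ → /p/, giving /ɹbpuʔphuðed/.
The consonants /ɹ/, /b/, /ʔ/, /p/, /d/ cannot be parsed into a legal (C)V(N) syllable (only a nasal (/m/, /n/, or /ŋ/) is licensed in coda position; onsets are limited to one consonant).
Each unlicensed consonant becomes the onset of a new syllable: /ɹ/ → /ɹə/, /b/ → /bə/, /ʔ/ → /ʔə/, /p/ → /pə/, /d/ → /də/.

ɹəbəpuʔəpəhuðedə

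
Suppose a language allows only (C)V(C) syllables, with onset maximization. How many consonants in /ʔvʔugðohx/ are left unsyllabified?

3

Syllabifying with onset maximization leaves /ʔ/, /v/, /x/ stranded (at most one coda consonant is licensed; onsets are limited to one consonant).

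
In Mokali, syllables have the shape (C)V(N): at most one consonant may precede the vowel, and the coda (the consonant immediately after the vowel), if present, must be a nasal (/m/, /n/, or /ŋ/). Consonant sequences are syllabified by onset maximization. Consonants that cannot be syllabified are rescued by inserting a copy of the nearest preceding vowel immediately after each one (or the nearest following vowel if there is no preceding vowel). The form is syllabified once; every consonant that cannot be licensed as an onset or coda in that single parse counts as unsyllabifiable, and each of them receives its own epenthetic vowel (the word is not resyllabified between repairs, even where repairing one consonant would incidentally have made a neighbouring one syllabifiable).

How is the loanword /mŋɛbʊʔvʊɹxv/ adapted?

mɛŋɛbʊʔʊvʊɹʊxʊvʊ

The consonants /m/, /ʔ/, /ɹ/, /x/, /v/ cannot be parsed into a legal (C)V(N) syllable (only a nasal (/m/, /n/, or /ŋ/) is licensed in coda position; onsets are limited to one consonant).
Inserting the epenthetic vowel yields /m/ → /mɛ/, /ʔ/ → /ʔʊ/, /ɹ/ → /ɹʊ/, /x/ → /xʊ/, /v/ → /vʊ/.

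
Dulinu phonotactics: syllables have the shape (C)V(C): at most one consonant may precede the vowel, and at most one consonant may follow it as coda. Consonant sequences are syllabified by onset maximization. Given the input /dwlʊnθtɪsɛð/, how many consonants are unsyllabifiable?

3

Under (C)V(C), the unsyllabifiable consonants are /d/, /w/, /θ/ (at most one coda consonant is licensed; onsets are limited to one consonant).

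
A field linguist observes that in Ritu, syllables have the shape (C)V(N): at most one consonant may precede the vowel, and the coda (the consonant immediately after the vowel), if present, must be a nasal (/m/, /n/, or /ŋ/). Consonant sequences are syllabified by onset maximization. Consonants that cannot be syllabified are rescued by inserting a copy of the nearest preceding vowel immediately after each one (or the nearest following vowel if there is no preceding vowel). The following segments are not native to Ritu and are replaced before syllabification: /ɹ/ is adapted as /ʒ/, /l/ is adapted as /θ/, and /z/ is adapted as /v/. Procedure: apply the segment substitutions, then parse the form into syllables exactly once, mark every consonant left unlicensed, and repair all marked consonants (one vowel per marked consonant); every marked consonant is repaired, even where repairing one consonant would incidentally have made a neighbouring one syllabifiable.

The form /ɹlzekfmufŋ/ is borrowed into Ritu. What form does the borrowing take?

ʒeθevekefemufuŋu

Substitution: /ɹ/ → /ʒ/, /l/ → /θ/, /z/ → /v/, giving /ʒθvekfmufŋ/.
Under (C)V(N), the unsyllabifiable consonants are /ʒ/, /θ/, /k/, /f/, /f/, /ŋ/ (only a nasal (/m/, /n/, or /ŋ/) is licensed in coda position; onsets are limited to one consonant).
Epenthesis after each stranded consonant: /ʒ/ → /ʒe/, /θ/ → /θe/, /k/ → /ke/, /f/ → /fe/, /f/ → /fu/, /ŋ/ → /ŋu/.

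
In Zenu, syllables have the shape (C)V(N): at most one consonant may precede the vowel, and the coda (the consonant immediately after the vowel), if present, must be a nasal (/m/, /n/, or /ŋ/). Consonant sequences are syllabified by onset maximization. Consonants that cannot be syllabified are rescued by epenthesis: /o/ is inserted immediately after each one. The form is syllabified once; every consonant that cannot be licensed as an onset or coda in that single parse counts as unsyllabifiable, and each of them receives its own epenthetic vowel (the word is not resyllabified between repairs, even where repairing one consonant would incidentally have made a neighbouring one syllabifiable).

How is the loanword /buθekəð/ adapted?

buθekəðo

Syllabifying with onset maximization leaves /ð/ stranded (only a nasal (/m/, /n/, or /ŋ/) is licensed in coda position; onsets are limited to one consonant).
Epenthesis after each stranded consonant: /ð/ → /ðo/.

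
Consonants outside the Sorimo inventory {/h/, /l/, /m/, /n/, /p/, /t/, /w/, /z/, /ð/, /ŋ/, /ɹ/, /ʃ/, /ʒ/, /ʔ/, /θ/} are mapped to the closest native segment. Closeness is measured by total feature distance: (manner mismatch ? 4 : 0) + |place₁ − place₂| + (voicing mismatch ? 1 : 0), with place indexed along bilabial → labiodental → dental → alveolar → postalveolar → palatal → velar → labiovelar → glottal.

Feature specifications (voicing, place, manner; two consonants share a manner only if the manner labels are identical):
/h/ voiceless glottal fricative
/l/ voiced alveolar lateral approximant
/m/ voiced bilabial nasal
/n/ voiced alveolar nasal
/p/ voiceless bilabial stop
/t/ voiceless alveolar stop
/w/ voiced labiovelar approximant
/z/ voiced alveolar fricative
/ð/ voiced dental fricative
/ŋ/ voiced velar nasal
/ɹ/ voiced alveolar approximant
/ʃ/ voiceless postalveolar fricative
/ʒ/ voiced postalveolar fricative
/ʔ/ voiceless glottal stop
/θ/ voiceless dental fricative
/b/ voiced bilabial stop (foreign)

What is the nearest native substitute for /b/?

p

/p/ is closest: same manner (stop), place distance 0 (bilabial→bilabial), voicing differs (+1); total 1. Next closest is /m/ at distance 4.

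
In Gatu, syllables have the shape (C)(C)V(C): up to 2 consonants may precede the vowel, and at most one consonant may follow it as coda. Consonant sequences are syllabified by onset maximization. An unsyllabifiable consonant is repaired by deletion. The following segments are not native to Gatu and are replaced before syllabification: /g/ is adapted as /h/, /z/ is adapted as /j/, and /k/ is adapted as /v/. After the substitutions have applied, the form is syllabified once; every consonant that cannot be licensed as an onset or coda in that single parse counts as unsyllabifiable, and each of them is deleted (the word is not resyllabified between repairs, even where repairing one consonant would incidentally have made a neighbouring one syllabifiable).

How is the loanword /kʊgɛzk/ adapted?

Substitution: /k/ → /v/, /g/ → /h/, /z/ → /j/, giving /vʊhɛjv/.
Under (C)(C)V(C), the unsyllabifiable consonants are /v/ (at most one coda consonant is licensed; onsets may contain at most 2 consonants).
Each unlicensed consonant is deleted: /v/.

vʊhɛj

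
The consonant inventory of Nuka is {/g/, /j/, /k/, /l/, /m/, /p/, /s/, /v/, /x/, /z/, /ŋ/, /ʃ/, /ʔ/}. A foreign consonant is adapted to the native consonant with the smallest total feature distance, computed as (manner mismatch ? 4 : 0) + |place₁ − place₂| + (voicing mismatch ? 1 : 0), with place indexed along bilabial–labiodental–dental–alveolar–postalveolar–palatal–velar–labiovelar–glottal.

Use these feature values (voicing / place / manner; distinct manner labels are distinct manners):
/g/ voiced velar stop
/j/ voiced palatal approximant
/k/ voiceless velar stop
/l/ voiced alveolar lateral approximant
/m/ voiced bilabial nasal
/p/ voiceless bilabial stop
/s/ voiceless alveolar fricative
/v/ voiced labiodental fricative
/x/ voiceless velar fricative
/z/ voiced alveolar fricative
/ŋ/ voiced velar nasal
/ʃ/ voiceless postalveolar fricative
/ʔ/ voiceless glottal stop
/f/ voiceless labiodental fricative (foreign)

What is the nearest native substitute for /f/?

v

/v/ is closest: same manner (fricative), place distance 0 (labiodental→labiodental), voicing differs (+1); total 1. Next closest is /s/ at distance 2.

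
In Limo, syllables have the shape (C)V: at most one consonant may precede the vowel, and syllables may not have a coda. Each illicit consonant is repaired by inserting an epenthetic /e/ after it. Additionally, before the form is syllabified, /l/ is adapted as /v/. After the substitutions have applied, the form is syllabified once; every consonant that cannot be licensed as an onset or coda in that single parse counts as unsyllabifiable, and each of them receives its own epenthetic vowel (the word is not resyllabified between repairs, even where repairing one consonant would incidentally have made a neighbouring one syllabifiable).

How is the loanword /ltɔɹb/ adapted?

vetɔɹebe

Substitution: /l/ → /v/, giving /vtɔɹb/.
The consonants /v/, /ɹ/, /b/ cannot be parsed into a legal (C)V syllable (no codas are permitted; onsets are limited to one consonant).
Epenthesis after each stranded consonant: /v/ → /ve/, /ɹ/ → /ɹe/, /b/ → /be/.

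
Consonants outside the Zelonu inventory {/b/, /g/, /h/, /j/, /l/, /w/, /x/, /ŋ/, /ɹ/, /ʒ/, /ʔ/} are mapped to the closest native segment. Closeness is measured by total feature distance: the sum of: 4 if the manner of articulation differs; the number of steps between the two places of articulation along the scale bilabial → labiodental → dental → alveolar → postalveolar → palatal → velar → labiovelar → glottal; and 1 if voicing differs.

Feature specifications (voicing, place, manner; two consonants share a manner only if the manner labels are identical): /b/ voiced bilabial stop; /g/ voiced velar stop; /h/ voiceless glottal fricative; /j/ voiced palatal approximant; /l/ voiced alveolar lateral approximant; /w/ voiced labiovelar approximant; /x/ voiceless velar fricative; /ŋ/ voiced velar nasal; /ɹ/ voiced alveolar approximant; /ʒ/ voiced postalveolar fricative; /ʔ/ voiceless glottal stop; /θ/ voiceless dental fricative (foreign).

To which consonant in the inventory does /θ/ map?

/ʒ/ is closest: same manner (fricative), place distance 2 (dental→postalveolar), voicing differs (+1); total 3. Next closest is /x/ at distance 4.

ʒ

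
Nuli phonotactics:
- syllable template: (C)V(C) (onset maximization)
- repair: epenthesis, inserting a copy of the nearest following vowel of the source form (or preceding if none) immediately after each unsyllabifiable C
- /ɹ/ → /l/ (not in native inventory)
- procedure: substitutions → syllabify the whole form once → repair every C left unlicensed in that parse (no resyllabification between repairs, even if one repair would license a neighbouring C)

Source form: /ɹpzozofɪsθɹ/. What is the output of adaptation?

lopozozofɪsθɪlɪ

Substitution: /ɹ/ → /l/, giving /lpzozofɪsθl/.
The consonants /l/, /p/, /θ/, /l/ cannot be parsed into a legal (C)V(C) syllable (at most one coda consonant is licensed; onsets are limited to one consonant).
Inserting the epenthetic vowel yields /l/ → /lo/, /p/ → /po/, /θ/ → /θɪ/, /l/ → /lɪ/.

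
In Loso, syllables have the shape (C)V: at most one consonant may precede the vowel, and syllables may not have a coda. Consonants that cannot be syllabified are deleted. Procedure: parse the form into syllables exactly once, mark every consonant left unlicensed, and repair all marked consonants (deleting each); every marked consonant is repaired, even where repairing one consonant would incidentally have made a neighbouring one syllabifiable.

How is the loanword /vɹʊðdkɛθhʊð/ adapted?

ɹʊkɛhʊ

Syllabifying with onset maximization leaves /v/, /ð/, /d/, /θ/, /ð/ stranded (no codas are permitted; onsets are limited to one consonant).
Deletion applies to /v/, /ð/, /d/, /θ/, /ð/.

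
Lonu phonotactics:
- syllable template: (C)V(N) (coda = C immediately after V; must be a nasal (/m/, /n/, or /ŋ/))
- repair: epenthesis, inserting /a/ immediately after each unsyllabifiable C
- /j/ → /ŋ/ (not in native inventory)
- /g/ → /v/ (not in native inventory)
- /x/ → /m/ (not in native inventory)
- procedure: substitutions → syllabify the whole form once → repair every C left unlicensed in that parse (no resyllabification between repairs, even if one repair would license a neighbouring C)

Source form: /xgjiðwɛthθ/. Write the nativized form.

Substitution: /x/ → /m/, /g/ → /v/, /j/ → /ŋ/, giving /mvŋiðwɛthθ/.
Under (C)V(N), the unsyllabifiable consonants are /m/, /v/, /ð/, /t/, /h/, /θ/ (only a nasal (/m/, /n/, or /ŋ/) is licensed in coda position; onsets are limited to one consonant).
Inserting the epenthetic vowel yields /m/ → /ma/, /v/ → /va/, /ð/ → /ða/, /t/ → /ta/, /h/ → /ha/, /θ/ → /θa/.

mavaŋiðawɛtahaθa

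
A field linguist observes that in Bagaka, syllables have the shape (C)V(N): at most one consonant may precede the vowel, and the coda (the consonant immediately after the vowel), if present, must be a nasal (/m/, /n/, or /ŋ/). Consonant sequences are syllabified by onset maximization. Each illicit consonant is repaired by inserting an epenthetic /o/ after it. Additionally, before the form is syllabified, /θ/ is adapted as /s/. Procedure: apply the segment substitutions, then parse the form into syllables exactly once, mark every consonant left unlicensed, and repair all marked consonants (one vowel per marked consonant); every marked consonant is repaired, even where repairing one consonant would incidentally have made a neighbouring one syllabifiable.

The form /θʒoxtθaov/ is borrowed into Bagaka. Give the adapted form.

Substitution: /θ/ → /s/, giving /sʒoxtsaov/.
Under (C)V(N), the unsyllabifiable consonants are /s/, /x/, /t/, /v/ (only a nasal (/m/, /n/, or /ŋ/) is licensed in coda position; onsets are limited to one consonant).
Epenthesis after each stranded consonant: /s/ → /so/, /x/ → /xo/, /t/ → /to/, /v/ → /vo/.

soʒoxotosaovo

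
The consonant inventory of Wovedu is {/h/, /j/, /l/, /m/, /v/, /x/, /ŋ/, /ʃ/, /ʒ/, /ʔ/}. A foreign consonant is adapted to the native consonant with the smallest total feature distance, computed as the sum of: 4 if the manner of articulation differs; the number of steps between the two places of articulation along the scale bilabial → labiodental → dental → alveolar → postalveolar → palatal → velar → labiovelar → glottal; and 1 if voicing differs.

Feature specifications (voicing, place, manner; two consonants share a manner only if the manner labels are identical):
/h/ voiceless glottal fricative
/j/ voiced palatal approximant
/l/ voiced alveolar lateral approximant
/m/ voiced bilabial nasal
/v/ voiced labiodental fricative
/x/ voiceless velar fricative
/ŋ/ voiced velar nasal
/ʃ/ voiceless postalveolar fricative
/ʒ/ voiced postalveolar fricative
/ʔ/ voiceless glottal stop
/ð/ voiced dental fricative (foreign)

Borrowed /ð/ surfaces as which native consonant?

/v/ is closest: same manner (fricative), place distance 1 (dental→labiodental), same voicing; total 1. Next closest is /ʒ/ at distance 2.

v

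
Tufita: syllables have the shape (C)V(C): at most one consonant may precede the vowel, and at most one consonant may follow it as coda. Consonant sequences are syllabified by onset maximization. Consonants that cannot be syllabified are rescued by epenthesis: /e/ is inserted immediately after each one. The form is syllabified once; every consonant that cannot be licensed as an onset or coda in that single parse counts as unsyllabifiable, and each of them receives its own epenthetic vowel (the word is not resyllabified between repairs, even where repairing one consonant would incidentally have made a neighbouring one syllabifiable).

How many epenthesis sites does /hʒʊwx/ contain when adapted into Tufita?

The unsyllabifiable consonants are /h/, /x/; each receives one epenthetic vowel.

2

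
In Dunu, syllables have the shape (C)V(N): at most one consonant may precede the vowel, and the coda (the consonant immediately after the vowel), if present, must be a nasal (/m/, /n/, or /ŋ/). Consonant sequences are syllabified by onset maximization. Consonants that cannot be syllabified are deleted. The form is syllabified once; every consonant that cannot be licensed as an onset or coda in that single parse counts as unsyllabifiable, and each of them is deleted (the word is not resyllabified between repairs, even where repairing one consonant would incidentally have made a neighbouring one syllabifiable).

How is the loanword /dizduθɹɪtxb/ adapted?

diduɹɪ

Under (C)V(N), the unsyllabifiable consonants are /z/, /θ/, /t/, /x/, /b/ (only a nasal (/m/, /n/, or /ŋ/) is licensed in coda position; onsets are limited to one consonant).
Each unlicensed consonant is deleted: /z/, /θ/, /t/, /x/, /b/.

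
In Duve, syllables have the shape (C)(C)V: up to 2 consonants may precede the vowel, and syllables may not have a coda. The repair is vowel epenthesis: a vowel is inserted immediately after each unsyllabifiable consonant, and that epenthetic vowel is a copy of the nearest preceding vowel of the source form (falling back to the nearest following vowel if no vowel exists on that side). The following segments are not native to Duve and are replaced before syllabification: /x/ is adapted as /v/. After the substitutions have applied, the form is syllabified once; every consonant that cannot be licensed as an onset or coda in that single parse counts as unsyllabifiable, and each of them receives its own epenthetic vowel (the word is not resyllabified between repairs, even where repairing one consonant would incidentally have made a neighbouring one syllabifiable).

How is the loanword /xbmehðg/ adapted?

Substitution: /x/ → /v/, giving /vbmehðg/.
Under (C)(C)V, the unsyllabifiable consonants are /v/, /h/, /ð/, /g/ (no codas are permitted; onsets may contain at most 2 consonants).
Each unlicensed consonant becomes the onset of a new syllable: /v/ → /ve/, /h/ → /he/, /ð/ → /ðe/, /g/ → /ge/.

vebmeheðege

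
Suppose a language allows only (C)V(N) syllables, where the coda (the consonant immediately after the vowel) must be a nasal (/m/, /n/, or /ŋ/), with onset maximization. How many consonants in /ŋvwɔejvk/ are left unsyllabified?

Under (C)V(N), the unsyllabifiable consonants are /ŋ/, /v/, /j/, /v/, /k/ (only a nasal (/m/, /n/, or /ŋ/) is licensed in coda position; onsets are limited to one consonant).

5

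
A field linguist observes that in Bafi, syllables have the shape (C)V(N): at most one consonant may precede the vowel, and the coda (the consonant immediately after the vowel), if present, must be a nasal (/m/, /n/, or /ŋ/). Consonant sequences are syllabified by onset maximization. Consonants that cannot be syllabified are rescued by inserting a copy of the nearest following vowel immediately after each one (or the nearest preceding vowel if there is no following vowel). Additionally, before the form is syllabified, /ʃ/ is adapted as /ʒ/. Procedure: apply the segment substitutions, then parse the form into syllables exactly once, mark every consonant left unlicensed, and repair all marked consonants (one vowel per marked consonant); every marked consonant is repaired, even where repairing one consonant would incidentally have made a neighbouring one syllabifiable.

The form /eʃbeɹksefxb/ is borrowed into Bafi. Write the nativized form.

eʒebeɹekesefexebe

Substitution: /ʃ/ → /ʒ/, giving /eʒbeɹksefxb/.
The consonants /ʒ/, /ɹ/, /k/, /f/, /x/, /b/ cannot be parsed into a legal (C)V(N) syllable (only a nasal (/m/, /n/, or /ŋ/) is licensed in coda position; onsets are limited to one consonant).
Epenthesis after each stranded consonant: /ʒ/ → /ʒe/, /ɹ/ → /ɹe/, /k/ → /ke/, /f/ → /fe/, /x/ → /xe/, /b/ → /be/.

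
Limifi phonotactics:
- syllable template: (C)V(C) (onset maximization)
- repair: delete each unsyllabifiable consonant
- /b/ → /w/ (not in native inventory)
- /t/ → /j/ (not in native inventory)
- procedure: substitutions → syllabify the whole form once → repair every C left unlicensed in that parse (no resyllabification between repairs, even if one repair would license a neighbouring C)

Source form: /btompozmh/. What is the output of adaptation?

jompoz

Substitution: /b/ → /w/, /t/ → /j/, giving /wjompozmh/.
Syllabifying with onset maximization leaves /w/, /m/, /h/ stranded (at most one coda consonant is licensed; onsets are limited to one consonant).
Deleting the stranded consonants removes /w/, /m/, /h/.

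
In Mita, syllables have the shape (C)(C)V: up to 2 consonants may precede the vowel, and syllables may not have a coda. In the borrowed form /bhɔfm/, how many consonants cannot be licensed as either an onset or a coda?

2

The consonants /f/, /m/ cannot be parsed into a legal (C)(C)V syllable (no codas are permitted; onsets may contain at most 2 consonants).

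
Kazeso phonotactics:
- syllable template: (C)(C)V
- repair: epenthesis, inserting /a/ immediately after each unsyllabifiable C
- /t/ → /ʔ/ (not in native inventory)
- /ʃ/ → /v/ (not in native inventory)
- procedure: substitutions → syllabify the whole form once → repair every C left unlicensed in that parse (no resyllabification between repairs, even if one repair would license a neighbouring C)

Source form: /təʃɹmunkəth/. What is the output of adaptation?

Substitution: /t/ → /ʔ/, /ʃ/ → /v/, giving /ʔəvɹmunkəʔh/.
The consonants /v/, /ʔ/, /h/ cannot be parsed into a legal (C)(C)V syllable (no codas are permitted; onsets may contain at most 2 consonants).
Inserting the epenthetic vowel yields /v/ → /va/, /ʔ/ → /ʔa/, /h/ → /ha/.

ʔəvaɹmunkəʔaha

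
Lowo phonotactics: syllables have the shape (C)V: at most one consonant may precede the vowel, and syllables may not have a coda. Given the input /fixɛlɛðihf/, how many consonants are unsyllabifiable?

Under (C)V, the unsyllabifiable consonants are /h/, /f/ (no codas are permitted; onsets are limited to one consonant).

2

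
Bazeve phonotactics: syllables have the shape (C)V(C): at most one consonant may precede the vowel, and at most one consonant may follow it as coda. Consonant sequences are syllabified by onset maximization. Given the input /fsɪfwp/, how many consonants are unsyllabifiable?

The consonants /f/, /w/, /p/ cannot be parsed into a legal (C)V(C) syllable (at most one coda consonant is licensed; onsets are limited to one consonant).

3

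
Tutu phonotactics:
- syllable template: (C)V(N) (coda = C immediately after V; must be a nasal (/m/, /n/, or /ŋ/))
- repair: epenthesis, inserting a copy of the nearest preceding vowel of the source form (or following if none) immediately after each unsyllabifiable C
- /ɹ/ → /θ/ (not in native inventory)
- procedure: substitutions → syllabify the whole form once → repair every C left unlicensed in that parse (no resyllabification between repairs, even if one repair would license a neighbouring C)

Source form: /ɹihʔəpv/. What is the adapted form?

Substitution: /ɹ/ → /θ/, giving /θihʔəpv/.
Under (C)V(N), the unsyllabifiable consonants are /h/, /p/, /v/ (only a nasal (/m/, /n/, or /ŋ/) is licensed in coda position; onsets are limited to one consonant).
Epenthesis after each stranded consonant: /h/ → /hi/, /p/ → /pə/, /v/ → /və/.

θihiʔəpəvə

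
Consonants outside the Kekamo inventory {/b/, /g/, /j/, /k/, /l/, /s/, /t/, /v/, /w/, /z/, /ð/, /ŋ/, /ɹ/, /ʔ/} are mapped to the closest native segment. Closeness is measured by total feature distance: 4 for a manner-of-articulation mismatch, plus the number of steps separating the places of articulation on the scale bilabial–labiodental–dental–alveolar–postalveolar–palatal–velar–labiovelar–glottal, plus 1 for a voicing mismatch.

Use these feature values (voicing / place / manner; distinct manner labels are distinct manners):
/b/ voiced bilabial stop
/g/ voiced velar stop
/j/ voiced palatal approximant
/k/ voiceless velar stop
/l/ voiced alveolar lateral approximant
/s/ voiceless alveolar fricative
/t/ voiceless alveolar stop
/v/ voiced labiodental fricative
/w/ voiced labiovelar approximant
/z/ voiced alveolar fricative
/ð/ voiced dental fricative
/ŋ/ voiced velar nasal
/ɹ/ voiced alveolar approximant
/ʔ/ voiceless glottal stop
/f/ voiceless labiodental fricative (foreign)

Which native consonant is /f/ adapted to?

v

/v/ is closest: same manner (fricative), place distance 0 (labiodental→labiodental), voicing differs (+1); total 1. Next closest is /s/ at distance 2.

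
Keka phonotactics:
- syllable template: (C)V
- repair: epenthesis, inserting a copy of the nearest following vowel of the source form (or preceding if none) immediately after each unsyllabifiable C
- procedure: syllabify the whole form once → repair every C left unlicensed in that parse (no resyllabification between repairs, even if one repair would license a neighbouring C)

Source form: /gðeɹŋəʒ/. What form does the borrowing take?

Syllabifying with onset maximization leaves /g/, /ɹ/, /ʒ/ stranded (no codas are permitted; onsets are limited to one consonant).
Inserting the epenthetic vowel yields /g/ → /ge/, /ɹ/ → /ɹə/, /ʒ/ → /ʒə/.

geðeɹəŋəʒə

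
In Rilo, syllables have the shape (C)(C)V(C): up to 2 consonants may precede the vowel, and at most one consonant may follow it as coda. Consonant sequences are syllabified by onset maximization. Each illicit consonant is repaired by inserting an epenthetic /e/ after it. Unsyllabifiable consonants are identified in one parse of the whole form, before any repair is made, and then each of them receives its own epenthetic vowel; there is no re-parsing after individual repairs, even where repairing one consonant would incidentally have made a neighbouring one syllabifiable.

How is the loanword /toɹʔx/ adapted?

Syllabifying with onset maximization leaves /ʔ/, /x/ stranded (at most one coda consonant is licensed; onsets may contain at most 2 consonants).
Each unlicensed consonant becomes the onset of a new syllable: /ʔ/ → /ʔe/, /x/ → /xe/.

toɹʔexe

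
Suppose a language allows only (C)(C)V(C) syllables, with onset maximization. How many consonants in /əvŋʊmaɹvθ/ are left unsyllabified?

2

The consonants /v/, /θ/ cannot be parsed into a legal (C)(C)V(C) syllable (at most one coda consonant is licensed; onsets may contain at most 2 consonants).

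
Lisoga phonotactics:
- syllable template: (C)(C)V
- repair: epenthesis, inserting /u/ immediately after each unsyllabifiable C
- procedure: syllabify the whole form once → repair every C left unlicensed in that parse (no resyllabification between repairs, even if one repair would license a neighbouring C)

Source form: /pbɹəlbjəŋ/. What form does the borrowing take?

pubɹəlubjəŋu

Syllabifying with onset maximization leaves /p/, /l/, /ŋ/ stranded (no codas are permitted; onsets may contain at most 2 consonants).
Inserting the epenthetic vowel yields /p/ → /pu/, /l/ → /lu/, /ŋ/ → /ŋu/.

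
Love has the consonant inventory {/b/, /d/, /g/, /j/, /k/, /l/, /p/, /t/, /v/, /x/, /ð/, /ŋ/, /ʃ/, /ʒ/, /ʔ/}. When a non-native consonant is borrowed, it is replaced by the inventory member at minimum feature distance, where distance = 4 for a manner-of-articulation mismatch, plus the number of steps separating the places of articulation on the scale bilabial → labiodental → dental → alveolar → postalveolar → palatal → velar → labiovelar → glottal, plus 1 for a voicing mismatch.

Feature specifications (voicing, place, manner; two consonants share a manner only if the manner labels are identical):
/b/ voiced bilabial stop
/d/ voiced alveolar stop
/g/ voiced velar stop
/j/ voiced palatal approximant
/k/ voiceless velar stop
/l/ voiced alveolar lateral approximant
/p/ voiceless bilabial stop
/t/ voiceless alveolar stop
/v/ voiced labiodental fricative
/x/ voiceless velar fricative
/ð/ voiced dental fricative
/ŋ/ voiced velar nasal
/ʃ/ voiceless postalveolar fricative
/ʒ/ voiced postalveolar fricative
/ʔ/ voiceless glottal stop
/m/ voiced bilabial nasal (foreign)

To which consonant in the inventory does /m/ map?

b

/b/ is closest: manner differs (nasal→stop, +4), place distance 0 (bilabial→bilabial), same voicing; total 4. Next closest is /p/ at distance 5.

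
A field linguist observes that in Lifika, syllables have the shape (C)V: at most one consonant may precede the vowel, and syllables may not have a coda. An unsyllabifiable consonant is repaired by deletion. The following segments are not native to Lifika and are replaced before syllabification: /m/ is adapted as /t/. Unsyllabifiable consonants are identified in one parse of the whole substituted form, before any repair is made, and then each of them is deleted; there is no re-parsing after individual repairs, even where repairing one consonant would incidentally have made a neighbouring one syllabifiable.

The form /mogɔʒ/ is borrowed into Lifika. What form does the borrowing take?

togɔ

Substitution: /m/ → /t/, giving /togɔʒ/.
Syllabifying with onset maximization leaves /ʒ/ stranded (no codas are permitted; onsets are limited to one consonant).
Deleting the stranded consonants removes /ʒ/.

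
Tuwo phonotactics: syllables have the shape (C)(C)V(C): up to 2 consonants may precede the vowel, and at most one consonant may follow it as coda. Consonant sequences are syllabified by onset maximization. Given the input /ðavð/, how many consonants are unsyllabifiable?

Under (C)(C)V(C), the unsyllabifiable consonants are /ð/ (at most one coda consonant is licensed; onsets may contain at most 2 consonants).

1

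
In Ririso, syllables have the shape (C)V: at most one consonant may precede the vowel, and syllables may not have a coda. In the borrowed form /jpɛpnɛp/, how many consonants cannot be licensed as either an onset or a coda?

Under (C)V, the unsyllabifiable consonants are /j/, /p/, /p/ (no codas are permitted; onsets are limited to one consonant).

3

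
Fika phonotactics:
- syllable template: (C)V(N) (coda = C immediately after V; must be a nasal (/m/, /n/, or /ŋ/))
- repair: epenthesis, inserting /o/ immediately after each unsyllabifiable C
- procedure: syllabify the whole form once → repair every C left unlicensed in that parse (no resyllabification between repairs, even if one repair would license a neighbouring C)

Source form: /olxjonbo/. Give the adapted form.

oloxojonbo

Under (C)V(N), the unsyllabifiable consonants are /l/, /x/ (only a nasal (/m/, /n/, or /ŋ/) is licensed in coda position; onsets are limited to one consonant).
Inserting the epenthetic vowel yields /l/ → /lo/, /x/ → /xo/.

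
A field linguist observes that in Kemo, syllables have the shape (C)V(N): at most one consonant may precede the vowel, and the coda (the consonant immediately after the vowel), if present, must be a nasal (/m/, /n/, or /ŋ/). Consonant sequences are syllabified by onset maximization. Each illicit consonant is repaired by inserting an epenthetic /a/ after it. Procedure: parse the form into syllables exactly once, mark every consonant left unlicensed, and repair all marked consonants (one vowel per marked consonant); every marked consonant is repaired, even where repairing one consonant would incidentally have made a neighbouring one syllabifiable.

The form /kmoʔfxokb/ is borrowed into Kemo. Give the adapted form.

Syllabifying with onset maximization leaves /k/, /ʔ/, /f/, /k/, /b/ stranded (only a nasal (/m/, /n/, or /ŋ/) is licensed in coda position; onsets are limited to one consonant).
Epenthesis after each stranded consonant: /k/ → /ka/, /ʔ/ → /ʔa/, /f/ → /fa/, /k/ → /ka/, /b/ → /ba/.

kamoʔafaxokaba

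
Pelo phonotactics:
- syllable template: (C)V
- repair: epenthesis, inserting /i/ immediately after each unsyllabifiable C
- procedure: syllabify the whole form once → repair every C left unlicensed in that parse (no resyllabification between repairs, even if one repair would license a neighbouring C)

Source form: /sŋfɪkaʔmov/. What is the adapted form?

siŋifɪkaʔimovi

Under (C)V, the unsyllabifiable consonants are /s/, /ŋ/, /ʔ/, /v/ (no codas are permitted; onsets are limited to one consonant).
Each unlicensed consonant becomes the onset of a new syllable: /s/ → /si/, /ŋ/ → /ŋi/, /ʔ/ → /ʔi/, /v/ → /vi/.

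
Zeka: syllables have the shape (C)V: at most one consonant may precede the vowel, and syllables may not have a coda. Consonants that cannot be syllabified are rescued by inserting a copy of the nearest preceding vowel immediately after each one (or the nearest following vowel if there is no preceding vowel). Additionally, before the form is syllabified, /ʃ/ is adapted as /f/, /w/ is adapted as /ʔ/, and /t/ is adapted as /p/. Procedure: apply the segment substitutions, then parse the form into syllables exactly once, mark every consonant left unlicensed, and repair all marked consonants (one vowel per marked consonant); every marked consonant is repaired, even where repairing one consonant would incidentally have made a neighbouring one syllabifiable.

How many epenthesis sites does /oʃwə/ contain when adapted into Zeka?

1

After substitution the input is /ofʔə/.
The unsyllabifiable consonants are /f/; each receives one epenthetic vowel.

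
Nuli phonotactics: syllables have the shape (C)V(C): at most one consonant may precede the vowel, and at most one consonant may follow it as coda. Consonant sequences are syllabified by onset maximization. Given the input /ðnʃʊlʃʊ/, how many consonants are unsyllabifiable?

The consonants /ð/, /n/ cannot be parsed into a legal (C)V(C) syllable (at most one coda consonant is licensed; onsets are limited to one consonant).

2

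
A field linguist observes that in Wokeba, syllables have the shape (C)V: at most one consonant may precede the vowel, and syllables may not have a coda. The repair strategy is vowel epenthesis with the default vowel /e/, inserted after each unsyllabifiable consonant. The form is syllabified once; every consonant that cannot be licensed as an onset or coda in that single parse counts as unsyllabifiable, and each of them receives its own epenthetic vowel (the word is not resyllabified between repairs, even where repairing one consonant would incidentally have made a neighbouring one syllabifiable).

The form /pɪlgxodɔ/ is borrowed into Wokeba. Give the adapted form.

pɪlegexodɔ

The consonants /l/, /g/ cannot be parsed into a legal (C)V syllable (no codas are permitted; onsets are limited to one consonant).
Each unlicensed consonant becomes the onset of a new syllable: /l/ → /le/, /g/ → /ge/.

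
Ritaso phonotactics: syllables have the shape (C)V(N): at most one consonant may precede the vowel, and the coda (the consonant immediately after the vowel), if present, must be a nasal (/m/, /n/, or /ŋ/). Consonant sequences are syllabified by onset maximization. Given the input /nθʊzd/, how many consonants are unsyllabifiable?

Syllabifying with onset maximization leaves /n/, /z/, /d/ stranded (only a nasal (/m/, /n/, or /ŋ/) is licensed in coda position; onsets are limited to one consonant).

3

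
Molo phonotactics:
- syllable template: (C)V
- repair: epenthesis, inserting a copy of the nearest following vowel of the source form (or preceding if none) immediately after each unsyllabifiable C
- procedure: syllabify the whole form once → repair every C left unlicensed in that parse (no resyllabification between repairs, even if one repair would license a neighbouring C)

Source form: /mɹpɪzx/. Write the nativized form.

mɪɹɪpɪzɪxɪ

The consonants /m/, /ɹ/, /z/, /x/ cannot be parsed into a legal (C)V syllable (no codas are permitted; onsets are limited to one consonant).
Inserting the epenthetic vowel yields /m/ → /mɪ/, /ɹ/ → /ɹɪ/, /z/ → /zɪ/, /x/ → /xɪ/.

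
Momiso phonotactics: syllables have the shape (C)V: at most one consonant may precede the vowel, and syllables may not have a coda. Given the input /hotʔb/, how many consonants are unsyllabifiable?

3

The consonants /t/, /ʔ/, /b/ cannot be parsed into a legal (C)V syllable (no codas are permitted; onsets are limited to one consonant).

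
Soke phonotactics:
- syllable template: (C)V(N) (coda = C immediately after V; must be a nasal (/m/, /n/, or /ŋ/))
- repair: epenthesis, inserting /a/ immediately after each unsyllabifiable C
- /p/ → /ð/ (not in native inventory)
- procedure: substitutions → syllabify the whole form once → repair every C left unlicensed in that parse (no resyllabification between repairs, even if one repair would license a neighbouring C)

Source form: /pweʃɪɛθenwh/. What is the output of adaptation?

Substitution: /p/ → /ð/, giving /ðweʃɪɛθenwh/.
The consonants /ð/, /w/, /h/ cannot be parsed into a legal (C)V(N) syllable (only a nasal (/m/, /n/, or /ŋ/) is licensed in coda position; onsets are limited to one consonant).
Epenthesis after each stranded consonant: /ð/ → /ða/, /w/ → /wa/, /h/ → /ha/.

ðaweʃɪɛθenwaha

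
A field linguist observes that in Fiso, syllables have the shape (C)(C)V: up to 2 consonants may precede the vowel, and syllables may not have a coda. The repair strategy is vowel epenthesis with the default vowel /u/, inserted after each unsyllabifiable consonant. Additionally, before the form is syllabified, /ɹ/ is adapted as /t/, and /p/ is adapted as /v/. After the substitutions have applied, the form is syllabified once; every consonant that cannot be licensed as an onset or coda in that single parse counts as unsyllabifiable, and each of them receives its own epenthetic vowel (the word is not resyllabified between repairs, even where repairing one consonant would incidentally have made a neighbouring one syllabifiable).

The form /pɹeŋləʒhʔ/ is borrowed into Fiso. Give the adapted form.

Substitution: /p/ → /v/, /ɹ/ → /t/, giving /vteŋləʒhʔ/.
The consonants /ʒ/, /h/, /ʔ/ cannot be parsed into a legal (C)(C)V syllable (no codas are permitted; onsets may contain at most 2 consonants).
Epenthesis after each stranded consonant: /ʒ/ → /ʒu/, /h/ → /hu/, /ʔ/ → /ʔu/.

vteŋləʒuhuʔu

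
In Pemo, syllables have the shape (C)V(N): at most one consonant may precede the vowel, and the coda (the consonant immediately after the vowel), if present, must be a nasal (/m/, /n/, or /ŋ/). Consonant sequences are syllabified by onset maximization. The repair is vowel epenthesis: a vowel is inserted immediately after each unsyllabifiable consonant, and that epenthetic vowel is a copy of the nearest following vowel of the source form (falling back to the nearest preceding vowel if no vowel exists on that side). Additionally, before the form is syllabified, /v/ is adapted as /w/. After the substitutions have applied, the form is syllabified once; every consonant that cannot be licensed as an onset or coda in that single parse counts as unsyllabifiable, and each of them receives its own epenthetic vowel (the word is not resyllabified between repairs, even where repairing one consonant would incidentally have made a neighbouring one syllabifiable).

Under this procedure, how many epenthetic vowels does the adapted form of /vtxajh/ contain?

4

After substitution the input is /wtxajh/.
The unsyllabifiable consonants are /w/, /t/, /j/, /h/; each receives one epenthetic vowel.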